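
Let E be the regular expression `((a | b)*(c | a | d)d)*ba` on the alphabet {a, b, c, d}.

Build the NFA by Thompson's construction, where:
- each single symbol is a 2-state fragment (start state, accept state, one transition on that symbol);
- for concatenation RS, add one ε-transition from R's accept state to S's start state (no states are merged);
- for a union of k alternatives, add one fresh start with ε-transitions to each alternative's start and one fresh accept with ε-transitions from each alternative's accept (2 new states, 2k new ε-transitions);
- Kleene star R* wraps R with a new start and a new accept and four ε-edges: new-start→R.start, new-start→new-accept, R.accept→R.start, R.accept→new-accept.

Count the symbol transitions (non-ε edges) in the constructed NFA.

By structural recursion:
Each of the 8 symbol leaves contributes exactly 1 symbol transition.
  a | b : 2 symbol transitions
  (a | b)* : 2 symbol transitions
  c | a | d : 3 symbol transitions
  (a | b)*(c | a | d)d : 6 symbol transitions
  ((a | b)*(c | a | d)d)* : 6 symbol transitions
  ((a | b)*(c | a | d)d)*ba : 8 symbol transitions

8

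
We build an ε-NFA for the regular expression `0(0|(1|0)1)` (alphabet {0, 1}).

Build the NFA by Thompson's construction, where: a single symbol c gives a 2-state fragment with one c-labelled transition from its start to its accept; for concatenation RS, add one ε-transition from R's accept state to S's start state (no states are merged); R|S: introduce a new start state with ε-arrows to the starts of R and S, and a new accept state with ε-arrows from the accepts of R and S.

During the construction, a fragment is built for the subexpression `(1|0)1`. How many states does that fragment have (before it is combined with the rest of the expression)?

Fragment for `(1|0)1`:
Each of the 3 symbol leaves contributes a 2-state fragment.
  1|0 : 6 states
  (1|0)1 : 8 states

8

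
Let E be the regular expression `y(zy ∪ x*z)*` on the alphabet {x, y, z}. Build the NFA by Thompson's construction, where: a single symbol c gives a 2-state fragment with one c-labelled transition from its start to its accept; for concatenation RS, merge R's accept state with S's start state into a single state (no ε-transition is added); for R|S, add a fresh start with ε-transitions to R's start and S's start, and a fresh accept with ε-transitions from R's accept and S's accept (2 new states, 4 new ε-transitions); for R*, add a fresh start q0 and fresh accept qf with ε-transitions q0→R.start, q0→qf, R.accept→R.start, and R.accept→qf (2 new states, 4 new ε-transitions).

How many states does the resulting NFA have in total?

Building bottom-up:
Each of the 5 symbol leaves contributes a 2-state fragment.
  zy = 3 states
  x* = 4 states
  x*z = 5 states
  zy ∪ x*z = 10 states
  (zy ∪ x*z)* = 12 states
  y(zy ∪ x*z)* = 13 states

13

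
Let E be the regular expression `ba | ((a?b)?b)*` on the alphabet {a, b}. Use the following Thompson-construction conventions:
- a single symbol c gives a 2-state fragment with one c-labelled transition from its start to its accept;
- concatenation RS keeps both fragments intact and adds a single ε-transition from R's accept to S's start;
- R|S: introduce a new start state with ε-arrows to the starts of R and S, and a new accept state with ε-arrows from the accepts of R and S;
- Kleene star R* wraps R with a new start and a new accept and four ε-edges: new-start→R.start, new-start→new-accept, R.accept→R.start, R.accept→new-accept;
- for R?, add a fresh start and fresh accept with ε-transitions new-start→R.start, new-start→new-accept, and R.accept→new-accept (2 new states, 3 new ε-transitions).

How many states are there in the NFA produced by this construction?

Building bottom-up:
Each of the 5 symbol leaves contributes a 2-state fragment.
  ba = 4 states
  a? = 4 states
  a?b = 6 states
  (a?b)? = 8 states
  (a?b)?b = 10 states
  ((a?b)?b)* = 12 states
  ba | ((a?b)?b)* = 18 states

18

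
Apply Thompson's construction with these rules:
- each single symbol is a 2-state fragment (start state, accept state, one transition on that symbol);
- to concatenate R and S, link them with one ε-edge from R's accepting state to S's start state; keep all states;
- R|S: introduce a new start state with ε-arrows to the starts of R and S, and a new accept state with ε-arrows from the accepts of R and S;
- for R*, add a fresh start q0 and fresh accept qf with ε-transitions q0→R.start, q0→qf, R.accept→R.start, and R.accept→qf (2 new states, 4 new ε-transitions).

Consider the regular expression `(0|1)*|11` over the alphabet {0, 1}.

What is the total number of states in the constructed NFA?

Per subexpression:
Each of the 4 symbol leaves contributes a 2-state fragment.
  0|1 = 6 states
  (0|1)* = 8 states
  11 = 4 states
  (0|1)*|11 = 14 states

14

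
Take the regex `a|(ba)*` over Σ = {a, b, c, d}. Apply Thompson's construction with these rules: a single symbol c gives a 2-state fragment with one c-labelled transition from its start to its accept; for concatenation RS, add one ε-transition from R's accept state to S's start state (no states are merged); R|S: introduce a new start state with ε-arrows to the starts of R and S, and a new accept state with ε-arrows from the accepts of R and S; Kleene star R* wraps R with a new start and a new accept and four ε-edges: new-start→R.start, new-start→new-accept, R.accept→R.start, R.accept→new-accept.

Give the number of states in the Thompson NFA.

10

Building bottom-up:
Each of the 3 symbol leaves contributes a 2-state fragment.
  ba → 4 states
  (ba)* → 6 states
  a|(ba)* → 10 states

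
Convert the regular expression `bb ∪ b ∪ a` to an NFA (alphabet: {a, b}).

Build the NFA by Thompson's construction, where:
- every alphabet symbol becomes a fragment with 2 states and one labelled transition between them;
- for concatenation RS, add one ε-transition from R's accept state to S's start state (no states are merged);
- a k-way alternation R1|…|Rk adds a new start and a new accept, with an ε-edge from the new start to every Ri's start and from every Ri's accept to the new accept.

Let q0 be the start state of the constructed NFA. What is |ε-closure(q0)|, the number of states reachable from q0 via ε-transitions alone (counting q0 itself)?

4

Let C(F) = |ε-closure(F.start)| within fragment F, and note whether F accepts ε. Symbol fragments have C = 1 and do not accept ε. Then:
  bb — same as the first factor's closure: C = 1
  bb ∪ b ∪ a — C = 1 + 1 + 1 + 1 = 4 (the new accept is not ε-reachable since no branch accepts ε)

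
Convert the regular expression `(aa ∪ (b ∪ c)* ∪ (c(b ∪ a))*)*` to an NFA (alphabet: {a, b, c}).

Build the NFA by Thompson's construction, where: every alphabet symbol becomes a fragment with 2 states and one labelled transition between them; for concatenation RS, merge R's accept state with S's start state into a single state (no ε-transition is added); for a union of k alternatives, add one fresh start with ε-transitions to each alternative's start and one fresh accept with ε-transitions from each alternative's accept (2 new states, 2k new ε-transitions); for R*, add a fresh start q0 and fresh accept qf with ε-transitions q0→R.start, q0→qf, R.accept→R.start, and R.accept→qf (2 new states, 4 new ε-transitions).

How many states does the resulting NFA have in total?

Per subexpression:
Each of the 7 symbol leaves contributes a 2-state fragment.
  aa = 3 states
  b ∪ c = 6 states
  (b ∪ c)* = 8 states
  b ∪ a = 6 states
  c(b ∪ a) = 7 states
  (c(b ∪ a))* = 9 states
  aa ∪ (b ∪ c)* ∪ (c(b ∪ a))* = 22 states
  (aa ∪ (b ∪ c)* ∪ (c(b ∪ a))*)* = 24 states

24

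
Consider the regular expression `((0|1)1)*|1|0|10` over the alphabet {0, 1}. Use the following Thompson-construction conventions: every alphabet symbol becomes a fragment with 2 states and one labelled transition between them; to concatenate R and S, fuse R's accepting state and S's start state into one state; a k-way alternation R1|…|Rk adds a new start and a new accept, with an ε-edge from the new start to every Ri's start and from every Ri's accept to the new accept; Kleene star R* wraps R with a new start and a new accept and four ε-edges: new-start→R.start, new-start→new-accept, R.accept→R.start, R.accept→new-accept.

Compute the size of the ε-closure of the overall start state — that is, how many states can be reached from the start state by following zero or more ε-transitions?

10

Work bottom-up. For each fragment F, track |ε-closure(F.start)| and whether F's accept lies in that closure (i.e. whether F accepts ε). A single-symbol fragment has closure size 1 and does not accept ε.
  0|1 → new start ε-reaches every alternative's start; none of them accept ε, so the new accept is not reached: C = 1 + 1 + 1 = 3
  (0|1)1 → C equals the left operand's closure size = 3 (its accept is not ε-reachable, so the closure stops there)
  ((0|1)1)* → new start has ε-edges to the inner start and to the new accept, so C = 2 + 3 = 5
  10 → same as the first factor's closure: C = 1
  ((0|1)1)*|1|0|10 → C = 1 (new start) + (5 + 1 + 1 + 1) + 1 (new accept, since some branch ε-reaches its own accept) = 10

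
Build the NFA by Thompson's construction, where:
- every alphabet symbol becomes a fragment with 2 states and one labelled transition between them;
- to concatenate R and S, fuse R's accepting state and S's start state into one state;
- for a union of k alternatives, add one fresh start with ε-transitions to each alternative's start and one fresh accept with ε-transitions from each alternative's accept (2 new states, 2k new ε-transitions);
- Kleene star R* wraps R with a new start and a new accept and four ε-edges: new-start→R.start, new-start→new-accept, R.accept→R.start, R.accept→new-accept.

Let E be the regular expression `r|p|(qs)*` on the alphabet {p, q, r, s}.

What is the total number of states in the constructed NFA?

11

Per subexpression:
Each of the 4 symbol leaves contributes a 2-state fragment.
  qs — 3 states
  (qs)* — 5 states
  r|p|(qs)* — 11 states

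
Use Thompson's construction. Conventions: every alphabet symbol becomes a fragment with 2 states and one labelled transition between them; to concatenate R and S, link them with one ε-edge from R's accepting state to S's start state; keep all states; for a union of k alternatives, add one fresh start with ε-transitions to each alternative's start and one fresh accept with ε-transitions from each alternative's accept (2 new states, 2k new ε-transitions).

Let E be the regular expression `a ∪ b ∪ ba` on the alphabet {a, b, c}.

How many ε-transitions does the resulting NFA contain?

Recursing over subexpressions:
Each of the 4 symbol leaves contributes 0 ε-transitions.
  ba — 1 ε-transition
  a ∪ b ∪ ba — 7 ε-transitions

7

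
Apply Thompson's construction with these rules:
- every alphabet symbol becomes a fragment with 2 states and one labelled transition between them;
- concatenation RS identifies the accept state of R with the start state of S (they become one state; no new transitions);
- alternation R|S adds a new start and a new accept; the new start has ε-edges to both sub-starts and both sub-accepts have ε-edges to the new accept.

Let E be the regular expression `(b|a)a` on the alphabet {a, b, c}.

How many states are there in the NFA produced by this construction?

7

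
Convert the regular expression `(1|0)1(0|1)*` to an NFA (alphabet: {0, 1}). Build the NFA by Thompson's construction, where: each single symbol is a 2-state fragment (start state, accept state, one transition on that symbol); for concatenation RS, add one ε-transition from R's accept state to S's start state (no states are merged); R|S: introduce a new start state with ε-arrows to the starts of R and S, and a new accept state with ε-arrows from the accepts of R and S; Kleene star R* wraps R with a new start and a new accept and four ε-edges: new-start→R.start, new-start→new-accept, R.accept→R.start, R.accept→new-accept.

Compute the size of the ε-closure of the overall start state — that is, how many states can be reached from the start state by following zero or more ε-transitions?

Compute the ε-closure size of each fragment's start state recursively; a symbol fragment's start has no outgoing ε-edge, so its closure is just itself (size 1).
  1|0 → |closure| = 1 + 1 + 1 = 3 (the new accept is not ε-reachable since no branch accepts ε)
  0|1 → |closure| = 1 + 1 + 1 = 3 (the new accept is not ε-reachable since no branch accepts ε)
  (0|1)* → new start has ε-edges to the inner start and to the new accept, so |closure| = 2 + 3 = 5
  (1|0)1(0|1)* → |closure| equals the left operand's closure size = 3 (its accept is not ε-reachable, so the closure stops there)

3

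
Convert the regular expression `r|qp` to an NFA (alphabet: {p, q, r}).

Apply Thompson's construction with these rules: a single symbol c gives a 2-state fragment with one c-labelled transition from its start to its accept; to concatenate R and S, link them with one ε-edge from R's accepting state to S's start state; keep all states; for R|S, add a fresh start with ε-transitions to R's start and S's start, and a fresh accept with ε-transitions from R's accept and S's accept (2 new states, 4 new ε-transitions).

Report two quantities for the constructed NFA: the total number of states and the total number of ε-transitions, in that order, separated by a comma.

8, 5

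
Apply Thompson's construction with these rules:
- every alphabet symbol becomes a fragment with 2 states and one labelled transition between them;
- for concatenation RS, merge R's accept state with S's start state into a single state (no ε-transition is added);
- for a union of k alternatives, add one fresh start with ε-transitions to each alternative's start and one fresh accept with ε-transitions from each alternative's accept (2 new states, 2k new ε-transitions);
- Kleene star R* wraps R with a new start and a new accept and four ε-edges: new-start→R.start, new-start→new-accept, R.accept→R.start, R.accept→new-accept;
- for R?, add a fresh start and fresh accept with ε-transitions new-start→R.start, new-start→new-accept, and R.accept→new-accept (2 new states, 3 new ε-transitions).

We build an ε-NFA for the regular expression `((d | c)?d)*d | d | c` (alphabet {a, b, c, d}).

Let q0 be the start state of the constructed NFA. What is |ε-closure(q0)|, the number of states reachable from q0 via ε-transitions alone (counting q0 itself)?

Compute the ε-closure size of each fragment's start state recursively; a symbol fragment's start has no outgoing ε-edge, so its closure is just itself (size 1).
  d | c — C = 1 + 1 + 1 = 3 (the new accept is not ε-reachable since no branch accepts ε)
  (d | c)? — C = 1 (new start) + 3 (body) + 1 (new accept, via ε) = 5
  (d | c)?d — C = 5 + (1−1) = 5 (closure spills across the concat boundary because the left factor accepts ε)
  ((d | c)?d)* — the star's fresh start ε-reaches both the body's start and the fresh accept: C = 2 + 5 = 7
  ((d | c)?d)*d — C = 7 + (1−1) = 7 (closure spills across the concat boundary because the left factor accepts ε)
  ((d | c)?d)*d | d | c — C = 1 + 7 + 1 + 1 = 10 (the new accept is not ε-reachable since no branch accepts ε)

10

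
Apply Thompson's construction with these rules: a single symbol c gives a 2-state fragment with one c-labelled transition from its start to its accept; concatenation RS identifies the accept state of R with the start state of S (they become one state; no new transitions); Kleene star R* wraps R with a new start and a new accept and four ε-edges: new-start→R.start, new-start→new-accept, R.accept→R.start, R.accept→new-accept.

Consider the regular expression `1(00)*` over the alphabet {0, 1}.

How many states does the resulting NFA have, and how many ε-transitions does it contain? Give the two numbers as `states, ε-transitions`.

6, 4

Building bottom-up:
Each of the 3 symbol leaves contributes 2 states and 0 ε-transitions.
  00 = 3 states, 0 ε-transitions
  (00)* = 5 states, 4 ε-transitions
  1(00)* = 6 states, 4 ε-transitions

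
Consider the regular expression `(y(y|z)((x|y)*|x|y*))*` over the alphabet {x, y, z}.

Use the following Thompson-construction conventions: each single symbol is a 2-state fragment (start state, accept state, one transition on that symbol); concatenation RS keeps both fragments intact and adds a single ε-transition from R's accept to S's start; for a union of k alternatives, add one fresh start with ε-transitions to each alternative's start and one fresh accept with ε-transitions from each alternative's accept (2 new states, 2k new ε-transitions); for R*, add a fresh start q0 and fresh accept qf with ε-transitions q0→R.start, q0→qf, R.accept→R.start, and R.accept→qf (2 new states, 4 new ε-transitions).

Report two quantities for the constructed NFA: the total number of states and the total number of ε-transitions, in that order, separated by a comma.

Recursing over subexpressions:
Each of the 7 symbol leaves contributes 2 states and 0 ε-transitions.
  y|z — 6 states, 4 ε-transitions
  x|y — 6 states, 4 ε-transitions
  (x|y)* — 8 states, 8 ε-transitions
  y* — 4 states, 4 ε-transitions
  (x|y)*|x|y* — 16 states, 18 ε-transitions
  y(y|z)((x|y)*|x|y*) — 24 states, 24 ε-transitions
  (y(y|z)((x|y)*|x|y*))* — 26 states, 28 ε-transitions

26, 28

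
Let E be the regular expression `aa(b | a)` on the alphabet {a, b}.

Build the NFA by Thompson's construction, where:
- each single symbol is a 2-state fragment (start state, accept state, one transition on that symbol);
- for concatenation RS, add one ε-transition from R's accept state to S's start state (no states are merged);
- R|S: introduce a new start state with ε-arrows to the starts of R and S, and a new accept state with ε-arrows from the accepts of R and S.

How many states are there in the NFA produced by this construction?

10

Building bottom-up:
Each of the 4 symbol leaves contributes a 2-state fragment.
  b | a : 6 states
  aa(b | a) : 10 states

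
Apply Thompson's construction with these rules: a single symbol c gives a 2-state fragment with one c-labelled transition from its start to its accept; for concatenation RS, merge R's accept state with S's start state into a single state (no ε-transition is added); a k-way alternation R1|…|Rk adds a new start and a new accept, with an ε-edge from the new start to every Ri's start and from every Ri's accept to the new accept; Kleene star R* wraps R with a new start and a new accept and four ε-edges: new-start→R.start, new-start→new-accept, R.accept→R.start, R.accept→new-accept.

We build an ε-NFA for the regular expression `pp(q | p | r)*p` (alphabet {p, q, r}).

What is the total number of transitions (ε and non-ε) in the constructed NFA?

16

By structural recursion:
Each of the 6 symbol leaves contributes 1 transition (1 symbol, 0 ε).
  q | p | r → 9 transitions (3 symbol, 6 ε)
  (q | p | r)* → 13 transitions (3 symbol, 10 ε)
  pp(q | p | r)*p → 16 transitions (6 symbol, 10 ε)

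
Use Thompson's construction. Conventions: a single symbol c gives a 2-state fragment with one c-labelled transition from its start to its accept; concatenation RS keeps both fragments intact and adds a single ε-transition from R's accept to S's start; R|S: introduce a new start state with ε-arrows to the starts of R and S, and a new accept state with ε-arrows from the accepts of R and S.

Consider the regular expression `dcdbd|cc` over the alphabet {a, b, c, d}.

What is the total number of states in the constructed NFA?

16

Building bottom-up:
Each of the 7 symbol leaves contributes a 2-state fragment.
  dcdbd → 10 states
  cc → 4 states
  dcdbd|cc → 16 states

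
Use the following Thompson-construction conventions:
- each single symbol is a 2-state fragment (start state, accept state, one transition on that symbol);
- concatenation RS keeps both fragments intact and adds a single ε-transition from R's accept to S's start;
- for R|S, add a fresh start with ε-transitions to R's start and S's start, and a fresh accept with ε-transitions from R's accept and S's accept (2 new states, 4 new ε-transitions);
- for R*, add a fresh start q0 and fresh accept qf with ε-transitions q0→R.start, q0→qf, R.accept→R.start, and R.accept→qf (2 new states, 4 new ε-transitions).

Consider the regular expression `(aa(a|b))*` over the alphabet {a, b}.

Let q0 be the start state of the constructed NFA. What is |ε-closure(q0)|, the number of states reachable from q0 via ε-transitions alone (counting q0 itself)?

3

Let C(F) = |ε-closure(F.start)| within fragment F, and note whether F accepts ε. Symbol fragments have C = 1 and do not accept ε. Then:
  a|b — new start ε-reaches every alternative's start; none of them accept ε, so the new accept is not reached: |closure| = 1 + 1 + 1 = 3
  aa(a|b) — same as the first factor's closure: |closure| = 1
  (aa(a|b))* — |closure| = 1 (new start) + 1 (body) + 1 (new accept) = 3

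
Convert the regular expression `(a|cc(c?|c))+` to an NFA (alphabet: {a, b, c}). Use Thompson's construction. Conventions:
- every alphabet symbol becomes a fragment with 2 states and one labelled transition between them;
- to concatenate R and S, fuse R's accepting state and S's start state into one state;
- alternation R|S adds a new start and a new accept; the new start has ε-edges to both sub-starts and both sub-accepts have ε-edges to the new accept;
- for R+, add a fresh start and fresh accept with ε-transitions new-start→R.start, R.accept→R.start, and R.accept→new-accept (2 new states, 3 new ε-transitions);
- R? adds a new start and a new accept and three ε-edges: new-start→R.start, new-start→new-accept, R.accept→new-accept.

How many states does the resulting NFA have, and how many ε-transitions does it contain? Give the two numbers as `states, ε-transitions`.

16, 14

By structural recursion:
Each of the 5 symbol leaves contributes 2 states and 0 ε-transitions.
  c? — 4 states, 3 ε-transitions
  c?|c — 8 states, 7 ε-transitions
  cc(c?|c) — 10 states, 7 ε-transitions
  a|cc(c?|c) — 14 states, 11 ε-transitions
  (a|cc(c?|c))+ — 16 states, 14 ε-transitions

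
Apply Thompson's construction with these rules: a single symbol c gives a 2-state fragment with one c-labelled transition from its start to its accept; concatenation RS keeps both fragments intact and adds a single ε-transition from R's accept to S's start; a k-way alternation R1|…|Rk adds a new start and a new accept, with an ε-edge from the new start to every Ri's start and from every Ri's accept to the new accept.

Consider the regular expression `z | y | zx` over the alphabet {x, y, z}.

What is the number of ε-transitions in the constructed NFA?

7

Recursing over subexpressions:
Each of the 4 symbol leaves contributes 0 ε-transitions.
  zx — 1 ε-transition
  z | y | zx — 7 ε-transitions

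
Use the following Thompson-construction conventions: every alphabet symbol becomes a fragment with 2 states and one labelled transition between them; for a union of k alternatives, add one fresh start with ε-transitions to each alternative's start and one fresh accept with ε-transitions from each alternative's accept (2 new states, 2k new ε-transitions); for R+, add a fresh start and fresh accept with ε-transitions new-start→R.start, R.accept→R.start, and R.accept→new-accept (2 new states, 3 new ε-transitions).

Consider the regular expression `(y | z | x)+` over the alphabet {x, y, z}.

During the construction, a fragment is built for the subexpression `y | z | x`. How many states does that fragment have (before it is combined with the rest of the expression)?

8

Fragment for `y | z | x`:
Each of the 3 symbol leaves contributes a 2-state fragment.
  y | z | x → 8 states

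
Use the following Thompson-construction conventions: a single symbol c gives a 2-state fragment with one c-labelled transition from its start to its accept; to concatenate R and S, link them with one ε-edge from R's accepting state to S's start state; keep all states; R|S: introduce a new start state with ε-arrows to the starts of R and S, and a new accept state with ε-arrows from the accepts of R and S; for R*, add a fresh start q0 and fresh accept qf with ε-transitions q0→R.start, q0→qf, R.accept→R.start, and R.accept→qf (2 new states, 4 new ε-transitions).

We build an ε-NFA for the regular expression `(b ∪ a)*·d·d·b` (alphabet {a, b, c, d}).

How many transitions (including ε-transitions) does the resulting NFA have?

16

Per subexpression:
Each of the 5 symbol leaves contributes 1 transition (1 symbol, 0 ε).
  b ∪ a = 6 transitions (2 symbol, 4 ε)
  (b ∪ a)* = 10 transitions (2 symbol, 8 ε)
  (b ∪ a)*·d·d·b = 16 transitions (5 symbol, 11 ε)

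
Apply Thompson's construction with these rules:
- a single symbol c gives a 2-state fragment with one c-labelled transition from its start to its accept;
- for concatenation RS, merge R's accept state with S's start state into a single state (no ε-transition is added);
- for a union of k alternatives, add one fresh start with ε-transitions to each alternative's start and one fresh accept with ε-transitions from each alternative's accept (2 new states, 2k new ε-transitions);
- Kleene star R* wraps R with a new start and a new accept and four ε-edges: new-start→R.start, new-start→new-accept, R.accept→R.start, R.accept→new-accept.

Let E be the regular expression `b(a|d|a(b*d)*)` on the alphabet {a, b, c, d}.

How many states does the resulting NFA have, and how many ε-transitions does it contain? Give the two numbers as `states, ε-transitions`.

15, 14

Recursing over subexpressions:
Each of the 6 symbol leaves contributes 2 states and 0 ε-transitions.
  b* : 4 states, 4 ε-transitions
  b*d : 5 states, 4 ε-transitions
  (b*d)* : 7 states, 8 ε-transitions
  a(b*d)* : 8 states, 8 ε-transitions
  a|d|a(b*d)* : 14 states, 14 ε-transitions
  b(a|d|a(b*d)*) : 15 states, 14 ε-transitions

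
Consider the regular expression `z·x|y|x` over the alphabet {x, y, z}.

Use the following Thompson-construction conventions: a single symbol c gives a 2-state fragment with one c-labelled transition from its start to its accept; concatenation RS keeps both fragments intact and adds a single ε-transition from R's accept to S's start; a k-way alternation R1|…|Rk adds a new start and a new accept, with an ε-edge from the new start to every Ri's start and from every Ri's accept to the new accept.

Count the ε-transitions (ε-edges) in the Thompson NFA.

By structural recursion:
Each of the 4 symbol leaves contributes 0 ε-transitions.
  z·x = 1 ε-transition
  z·x|y|x = 7 ε-transitions

7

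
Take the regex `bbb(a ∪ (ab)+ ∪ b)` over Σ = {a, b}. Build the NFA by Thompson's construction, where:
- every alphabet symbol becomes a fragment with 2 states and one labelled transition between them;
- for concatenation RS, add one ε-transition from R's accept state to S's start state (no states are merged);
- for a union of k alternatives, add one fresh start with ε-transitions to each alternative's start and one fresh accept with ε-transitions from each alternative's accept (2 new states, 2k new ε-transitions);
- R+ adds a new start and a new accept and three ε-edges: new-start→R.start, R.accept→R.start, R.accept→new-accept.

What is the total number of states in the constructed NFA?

Per subexpression:
Each of the 7 symbol leaves contributes a 2-state fragment.
  ab → 4 states
  (ab)+ → 6 states
  a ∪ (ab)+ ∪ b → 12 states
  bbb(a ∪ (ab)+ ∪ b) → 18 states

18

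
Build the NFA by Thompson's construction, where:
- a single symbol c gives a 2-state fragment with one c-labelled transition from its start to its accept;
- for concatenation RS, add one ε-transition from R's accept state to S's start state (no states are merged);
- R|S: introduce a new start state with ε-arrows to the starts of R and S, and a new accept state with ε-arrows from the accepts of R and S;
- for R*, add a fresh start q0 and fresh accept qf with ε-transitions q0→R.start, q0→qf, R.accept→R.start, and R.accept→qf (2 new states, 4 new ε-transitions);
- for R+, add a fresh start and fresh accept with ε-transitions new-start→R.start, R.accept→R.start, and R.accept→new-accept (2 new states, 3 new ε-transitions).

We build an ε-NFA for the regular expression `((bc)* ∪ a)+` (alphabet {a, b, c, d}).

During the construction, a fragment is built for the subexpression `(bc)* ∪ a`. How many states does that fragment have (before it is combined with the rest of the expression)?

10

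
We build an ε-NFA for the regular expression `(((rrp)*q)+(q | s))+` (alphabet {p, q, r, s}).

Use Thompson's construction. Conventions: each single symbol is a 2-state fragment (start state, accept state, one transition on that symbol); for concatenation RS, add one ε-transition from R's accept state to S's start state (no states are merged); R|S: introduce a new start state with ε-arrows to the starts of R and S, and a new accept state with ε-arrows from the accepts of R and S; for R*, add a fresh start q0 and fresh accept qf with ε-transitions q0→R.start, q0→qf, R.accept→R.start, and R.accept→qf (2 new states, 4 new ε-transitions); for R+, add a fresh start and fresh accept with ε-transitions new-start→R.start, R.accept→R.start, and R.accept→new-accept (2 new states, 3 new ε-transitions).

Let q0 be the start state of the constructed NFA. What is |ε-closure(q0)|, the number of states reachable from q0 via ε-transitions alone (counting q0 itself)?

6

Work bottom-up. For each fragment F, track |ε-closure(F.start)| and whether F's accept lies in that closure (i.e. whether F accepts ε). A single-symbol fragment has closure size 1 and does not accept ε.
  rrp — C equals the left operand's closure size = 1 (its accept is not ε-reachable, so the closure stops there)
  (rrp)* — C = 1 (new start) + 1 (body) + 1 (new accept) = 3
  (rrp)*q — the left operand accepts ε, so the closure extends into the next operand (via the concat ε-link); C = 3 + 1 = 4
  ((rrp)*q)+ — C = 1 + 4 = 5 (the body doesn't accept ε, so the new accept is not reached)
  q | s — C = 1 + 1 + 1 = 3 (the new accept is not ε-reachable since no branch accepts ε)
  ((rrp)*q)+(q | s) — same as the first factor's closure: C = 5
  (((rrp)*q)+(q | s))+ — new start ε-reaches only the body's start; the new accept needs a symbol first: C = 1 + 5 = 6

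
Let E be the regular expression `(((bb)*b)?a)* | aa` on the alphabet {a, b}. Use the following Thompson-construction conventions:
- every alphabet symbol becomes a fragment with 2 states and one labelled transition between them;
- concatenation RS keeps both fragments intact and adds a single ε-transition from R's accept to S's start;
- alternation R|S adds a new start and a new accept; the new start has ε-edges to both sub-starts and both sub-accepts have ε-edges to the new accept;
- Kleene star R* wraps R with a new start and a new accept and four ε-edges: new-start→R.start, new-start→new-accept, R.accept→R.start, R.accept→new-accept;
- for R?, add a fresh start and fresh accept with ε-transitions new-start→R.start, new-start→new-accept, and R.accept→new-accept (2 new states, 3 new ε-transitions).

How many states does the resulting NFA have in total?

By structural recursion:
Each of the 6 symbol leaves contributes a 2-state fragment.
  bb = 4 states
  (bb)* = 6 states
  (bb)*b = 8 states
  ((bb)*b)? = 10 states
  ((bb)*b)?a = 12 states
  (((bb)*b)?a)* = 14 states
  aa = 4 states
  (((bb)*b)?a)* | aa = 20 states

20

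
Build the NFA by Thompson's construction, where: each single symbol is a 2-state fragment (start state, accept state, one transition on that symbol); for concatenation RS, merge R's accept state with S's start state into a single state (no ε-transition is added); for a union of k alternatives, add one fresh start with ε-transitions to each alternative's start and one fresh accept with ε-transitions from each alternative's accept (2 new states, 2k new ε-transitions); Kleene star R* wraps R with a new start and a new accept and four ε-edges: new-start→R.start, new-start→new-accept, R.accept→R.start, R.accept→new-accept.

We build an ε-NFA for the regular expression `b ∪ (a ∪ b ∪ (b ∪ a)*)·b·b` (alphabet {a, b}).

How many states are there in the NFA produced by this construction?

20

Bottom-up over the parse tree:
Each of the 7 symbol leaves contributes a 2-state fragment.
  b ∪ a — 6 states
  (b ∪ a)* — 8 states
  a ∪ b ∪ (b ∪ a)* — 14 states
  (a ∪ b ∪ (b ∪ a)*)·b·b — 16 states
  b ∪ (a ∪ b ∪ (b ∪ a)*)·b·b — 20 states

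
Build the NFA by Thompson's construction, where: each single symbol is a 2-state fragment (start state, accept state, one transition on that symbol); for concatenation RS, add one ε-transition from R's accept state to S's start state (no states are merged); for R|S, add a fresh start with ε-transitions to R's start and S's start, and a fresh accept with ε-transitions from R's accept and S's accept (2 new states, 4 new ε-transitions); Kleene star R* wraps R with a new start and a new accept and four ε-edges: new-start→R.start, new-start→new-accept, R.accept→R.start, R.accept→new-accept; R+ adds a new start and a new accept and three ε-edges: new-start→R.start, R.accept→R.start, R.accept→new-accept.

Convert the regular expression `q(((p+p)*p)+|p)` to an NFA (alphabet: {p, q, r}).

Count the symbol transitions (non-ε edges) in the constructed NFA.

5

Bottom-up over the parse tree:
Each of the 5 symbol leaves contributes exactly 1 symbol transition.
  p+ : 1 symbol transition
  p+p : 2 symbol transitions
  (p+p)* : 2 symbol transitions
  (p+p)*p : 3 symbol transitions
  ((p+p)*p)+ : 3 symbol transitions
  ((p+p)*p)+|p : 4 symbol transitions
  q(((p+p)*p)+|p) : 5 symbol transitions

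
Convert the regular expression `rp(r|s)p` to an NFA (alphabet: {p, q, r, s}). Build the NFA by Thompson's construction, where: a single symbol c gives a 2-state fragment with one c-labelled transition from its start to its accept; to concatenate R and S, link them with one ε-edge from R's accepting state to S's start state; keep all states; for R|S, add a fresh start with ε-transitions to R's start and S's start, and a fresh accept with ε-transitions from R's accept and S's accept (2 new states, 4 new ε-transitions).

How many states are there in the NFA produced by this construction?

12

Recursing over subexpressions:
Each of the 5 symbol leaves contributes a 2-state fragment.
  r|s = 6 states
  rp(r|s)p = 12 states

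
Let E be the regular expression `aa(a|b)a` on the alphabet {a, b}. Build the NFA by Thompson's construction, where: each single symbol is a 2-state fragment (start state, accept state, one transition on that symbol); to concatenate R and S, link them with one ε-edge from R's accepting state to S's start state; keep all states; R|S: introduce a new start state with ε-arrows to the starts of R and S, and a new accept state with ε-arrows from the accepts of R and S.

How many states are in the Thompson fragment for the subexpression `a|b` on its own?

6

Fragment for `a|b`:
Each of the 2 symbol leaves contributes a 2-state fragment.
  a|b = 6 states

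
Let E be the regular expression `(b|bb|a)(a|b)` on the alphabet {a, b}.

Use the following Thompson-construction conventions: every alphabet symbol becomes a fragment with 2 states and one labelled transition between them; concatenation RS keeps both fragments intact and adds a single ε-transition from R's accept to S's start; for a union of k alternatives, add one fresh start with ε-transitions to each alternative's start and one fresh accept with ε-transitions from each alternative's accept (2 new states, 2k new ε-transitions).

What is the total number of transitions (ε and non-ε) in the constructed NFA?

18

By structural recursion:
Each of the 6 symbol leaves contributes 1 transition (1 symbol, 0 ε).
  bb : 3 transitions (2 symbol, 1 ε)
  b|bb|a : 11 transitions (4 symbol, 7 ε)
  a|b : 6 transitions (2 symbol, 4 ε)
  (b|bb|a)(a|b) : 18 transitions (6 symbol, 12 ε)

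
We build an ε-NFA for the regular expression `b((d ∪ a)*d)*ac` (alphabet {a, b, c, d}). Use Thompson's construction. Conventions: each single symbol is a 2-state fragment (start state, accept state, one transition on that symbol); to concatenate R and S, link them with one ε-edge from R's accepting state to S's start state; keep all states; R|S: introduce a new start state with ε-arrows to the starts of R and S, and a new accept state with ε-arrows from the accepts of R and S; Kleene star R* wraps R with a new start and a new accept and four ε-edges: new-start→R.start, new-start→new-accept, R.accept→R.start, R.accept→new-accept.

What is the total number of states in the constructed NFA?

18

Per subexpression:
Each of the 6 symbol leaves contributes a 2-state fragment.
  d ∪ a → 6 states
  (d ∪ a)* → 8 states
  (d ∪ a)*d → 10 states
  ((d ∪ a)*d)* → 12 states
  b((d ∪ a)*d)*ac → 18 states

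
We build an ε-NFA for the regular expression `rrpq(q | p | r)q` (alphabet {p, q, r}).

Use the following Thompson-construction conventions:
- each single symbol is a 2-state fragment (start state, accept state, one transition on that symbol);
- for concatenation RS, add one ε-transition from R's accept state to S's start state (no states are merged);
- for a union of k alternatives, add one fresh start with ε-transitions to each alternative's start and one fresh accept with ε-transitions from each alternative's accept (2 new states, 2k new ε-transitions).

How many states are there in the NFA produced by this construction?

18

By structural recursion:
Each of the 8 symbol leaves contributes a 2-state fragment.
  q | p | r = 8 states
  rrpq(q | p | r)q = 18 states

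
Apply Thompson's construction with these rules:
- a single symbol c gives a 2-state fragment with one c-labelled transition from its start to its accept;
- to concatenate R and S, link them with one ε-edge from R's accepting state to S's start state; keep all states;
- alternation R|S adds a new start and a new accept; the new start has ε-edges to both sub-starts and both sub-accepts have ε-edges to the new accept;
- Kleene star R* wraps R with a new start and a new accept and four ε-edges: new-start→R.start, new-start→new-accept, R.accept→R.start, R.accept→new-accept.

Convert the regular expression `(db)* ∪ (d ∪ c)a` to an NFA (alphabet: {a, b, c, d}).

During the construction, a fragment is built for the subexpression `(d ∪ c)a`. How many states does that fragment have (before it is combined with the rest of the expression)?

8

Fragment for `(d ∪ c)a`:
Each of the 3 symbol leaves contributes a 2-state fragment.
  d ∪ c = 6 states
  (d ∪ c)a = 8 states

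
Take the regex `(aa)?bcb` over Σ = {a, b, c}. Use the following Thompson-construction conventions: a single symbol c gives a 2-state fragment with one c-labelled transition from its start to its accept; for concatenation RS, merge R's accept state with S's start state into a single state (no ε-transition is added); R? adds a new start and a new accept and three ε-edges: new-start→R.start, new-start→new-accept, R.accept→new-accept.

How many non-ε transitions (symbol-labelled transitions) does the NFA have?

5

By structural recursion:
Each of the 5 symbol leaves contributes exactly 1 symbol transition.
  aa → 2 symbol transitions
  (aa)? → 2 symbol transitions
  (aa)?bcb → 5 symbol transitions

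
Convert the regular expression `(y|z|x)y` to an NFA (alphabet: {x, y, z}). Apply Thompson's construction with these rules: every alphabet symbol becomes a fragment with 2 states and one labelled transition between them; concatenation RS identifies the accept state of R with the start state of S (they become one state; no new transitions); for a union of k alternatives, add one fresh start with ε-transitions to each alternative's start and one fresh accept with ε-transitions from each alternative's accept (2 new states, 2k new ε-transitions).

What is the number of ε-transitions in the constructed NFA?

Building bottom-up:
Each of the 4 symbol leaves contributes 0 ε-transitions.
  y|z|x → 6 ε-transitions
  (y|z|x)y → 6 ε-transitions

6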